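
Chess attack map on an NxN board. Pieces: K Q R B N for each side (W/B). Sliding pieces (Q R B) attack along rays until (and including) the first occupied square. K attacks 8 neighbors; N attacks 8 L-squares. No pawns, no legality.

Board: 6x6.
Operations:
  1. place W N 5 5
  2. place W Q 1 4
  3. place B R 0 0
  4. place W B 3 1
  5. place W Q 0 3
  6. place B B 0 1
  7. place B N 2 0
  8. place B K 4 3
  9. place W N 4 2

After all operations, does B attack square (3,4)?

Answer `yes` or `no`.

Op 1: place WN@(5,5)
Op 2: place WQ@(1,4)
Op 3: place BR@(0,0)
Op 4: place WB@(3,1)
Op 5: place WQ@(0,3)
Op 6: place BB@(0,1)
Op 7: place BN@(2,0)
Op 8: place BK@(4,3)
Op 9: place WN@(4,2)
Per-piece attacks for B:
  BR@(0,0): attacks (0,1) (1,0) (2,0) [ray(0,1) blocked at (0,1); ray(1,0) blocked at (2,0)]
  BB@(0,1): attacks (1,2) (2,3) (3,4) (4,5) (1,0)
  BN@(2,0): attacks (3,2) (4,1) (1,2) (0,1)
  BK@(4,3): attacks (4,4) (4,2) (5,3) (3,3) (5,4) (5,2) (3,4) (3,2)
B attacks (3,4): yes

Answer: yes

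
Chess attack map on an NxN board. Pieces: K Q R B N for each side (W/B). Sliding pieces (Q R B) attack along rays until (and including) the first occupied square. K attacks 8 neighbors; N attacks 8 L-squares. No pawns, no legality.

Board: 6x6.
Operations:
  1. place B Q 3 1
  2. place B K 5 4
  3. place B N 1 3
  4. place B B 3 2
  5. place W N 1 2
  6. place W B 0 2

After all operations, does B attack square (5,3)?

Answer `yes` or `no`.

Op 1: place BQ@(3,1)
Op 2: place BK@(5,4)
Op 3: place BN@(1,3)
Op 4: place BB@(3,2)
Op 5: place WN@(1,2)
Op 6: place WB@(0,2)
Per-piece attacks for B:
  BN@(1,3): attacks (2,5) (3,4) (0,5) (2,1) (3,2) (0,1)
  BQ@(3,1): attacks (3,2) (3,0) (4,1) (5,1) (2,1) (1,1) (0,1) (4,2) (5,3) (4,0) (2,2) (1,3) (2,0) [ray(0,1) blocked at (3,2); ray(-1,1) blocked at (1,3)]
  BB@(3,2): attacks (4,3) (5,4) (4,1) (5,0) (2,3) (1,4) (0,5) (2,1) (1,0) [ray(1,1) blocked at (5,4)]
  BK@(5,4): attacks (5,5) (5,3) (4,4) (4,5) (4,3)
B attacks (5,3): yes

Answer: yes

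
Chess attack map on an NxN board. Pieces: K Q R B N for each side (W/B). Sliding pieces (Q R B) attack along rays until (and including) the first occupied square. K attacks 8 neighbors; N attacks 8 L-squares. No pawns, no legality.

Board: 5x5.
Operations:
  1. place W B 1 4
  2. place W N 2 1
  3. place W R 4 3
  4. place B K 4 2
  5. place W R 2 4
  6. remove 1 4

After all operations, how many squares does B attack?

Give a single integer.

Op 1: place WB@(1,4)
Op 2: place WN@(2,1)
Op 3: place WR@(4,3)
Op 4: place BK@(4,2)
Op 5: place WR@(2,4)
Op 6: remove (1,4)
Per-piece attacks for B:
  BK@(4,2): attacks (4,3) (4,1) (3,2) (3,3) (3,1)
Union (5 distinct): (3,1) (3,2) (3,3) (4,1) (4,3)

Answer: 5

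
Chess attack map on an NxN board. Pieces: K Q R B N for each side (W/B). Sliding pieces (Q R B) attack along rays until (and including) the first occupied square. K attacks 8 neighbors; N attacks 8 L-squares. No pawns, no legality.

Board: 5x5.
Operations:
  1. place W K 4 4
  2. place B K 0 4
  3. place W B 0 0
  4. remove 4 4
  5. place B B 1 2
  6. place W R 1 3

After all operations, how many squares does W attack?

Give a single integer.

Answer: 9

Derivation:
Op 1: place WK@(4,4)
Op 2: place BK@(0,4)
Op 3: place WB@(0,0)
Op 4: remove (4,4)
Op 5: place BB@(1,2)
Op 6: place WR@(1,3)
Per-piece attacks for W:
  WB@(0,0): attacks (1,1) (2,2) (3,3) (4,4)
  WR@(1,3): attacks (1,4) (1,2) (2,3) (3,3) (4,3) (0,3) [ray(0,-1) blocked at (1,2)]
Union (9 distinct): (0,3) (1,1) (1,2) (1,4) (2,2) (2,3) (3,3) (4,3) (4,4)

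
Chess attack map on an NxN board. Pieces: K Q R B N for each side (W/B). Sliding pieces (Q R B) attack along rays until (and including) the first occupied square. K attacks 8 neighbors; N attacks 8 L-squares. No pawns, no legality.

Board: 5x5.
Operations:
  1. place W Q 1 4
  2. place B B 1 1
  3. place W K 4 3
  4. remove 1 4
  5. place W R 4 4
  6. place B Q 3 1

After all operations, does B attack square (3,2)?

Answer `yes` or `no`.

Op 1: place WQ@(1,4)
Op 2: place BB@(1,1)
Op 3: place WK@(4,3)
Op 4: remove (1,4)
Op 5: place WR@(4,4)
Op 6: place BQ@(3,1)
Per-piece attacks for B:
  BB@(1,1): attacks (2,2) (3,3) (4,4) (2,0) (0,2) (0,0) [ray(1,1) blocked at (4,4)]
  BQ@(3,1): attacks (3,2) (3,3) (3,4) (3,0) (4,1) (2,1) (1,1) (4,2) (4,0) (2,2) (1,3) (0,4) (2,0) [ray(-1,0) blocked at (1,1)]
B attacks (3,2): yes

Answer: yes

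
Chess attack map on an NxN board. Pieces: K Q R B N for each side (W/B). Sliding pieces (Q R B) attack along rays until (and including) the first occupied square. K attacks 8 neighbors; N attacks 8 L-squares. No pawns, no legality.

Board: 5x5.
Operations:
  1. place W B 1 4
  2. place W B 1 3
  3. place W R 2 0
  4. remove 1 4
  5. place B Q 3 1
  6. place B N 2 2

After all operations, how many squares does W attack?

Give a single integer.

Op 1: place WB@(1,4)
Op 2: place WB@(1,3)
Op 3: place WR@(2,0)
Op 4: remove (1,4)
Op 5: place BQ@(3,1)
Op 6: place BN@(2,2)
Per-piece attacks for W:
  WB@(1,3): attacks (2,4) (2,2) (0,4) (0,2) [ray(1,-1) blocked at (2,2)]
  WR@(2,0): attacks (2,1) (2,2) (3,0) (4,0) (1,0) (0,0) [ray(0,1) blocked at (2,2)]
Union (9 distinct): (0,0) (0,2) (0,4) (1,0) (2,1) (2,2) (2,4) (3,0) (4,0)

Answer: 9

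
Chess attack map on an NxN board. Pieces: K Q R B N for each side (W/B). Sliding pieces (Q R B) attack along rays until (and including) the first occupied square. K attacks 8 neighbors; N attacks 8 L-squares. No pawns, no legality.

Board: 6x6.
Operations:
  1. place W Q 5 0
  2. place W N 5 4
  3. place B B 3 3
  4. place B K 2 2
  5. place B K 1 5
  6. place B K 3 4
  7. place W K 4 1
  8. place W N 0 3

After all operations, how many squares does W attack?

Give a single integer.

Op 1: place WQ@(5,0)
Op 2: place WN@(5,4)
Op 3: place BB@(3,3)
Op 4: place BK@(2,2)
Op 5: place BK@(1,5)
Op 6: place BK@(3,4)
Op 7: place WK@(4,1)
Op 8: place WN@(0,3)
Per-piece attacks for W:
  WN@(0,3): attacks (1,5) (2,4) (1,1) (2,2)
  WK@(4,1): attacks (4,2) (4,0) (5,1) (3,1) (5,2) (5,0) (3,2) (3,0)
  WQ@(5,0): attacks (5,1) (5,2) (5,3) (5,4) (4,0) (3,0) (2,0) (1,0) (0,0) (4,1) [ray(0,1) blocked at (5,4); ray(-1,1) blocked at (4,1)]
  WN@(5,4): attacks (3,5) (4,2) (3,3)
Union (20 distinct): (0,0) (1,0) (1,1) (1,5) (2,0) (2,2) (2,4) (3,0) (3,1) (3,2) (3,3) (3,5) (4,0) (4,1) (4,2) (5,0) (5,1) (5,2) (5,3) (5,4)

Answer: 20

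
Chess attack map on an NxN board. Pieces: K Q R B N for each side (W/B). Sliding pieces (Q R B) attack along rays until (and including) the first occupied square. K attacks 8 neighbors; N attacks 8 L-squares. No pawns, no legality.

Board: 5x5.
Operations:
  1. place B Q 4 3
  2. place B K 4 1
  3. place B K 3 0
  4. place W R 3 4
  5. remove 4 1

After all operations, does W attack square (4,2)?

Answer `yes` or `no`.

Op 1: place BQ@(4,3)
Op 2: place BK@(4,1)
Op 3: place BK@(3,0)
Op 4: place WR@(3,4)
Op 5: remove (4,1)
Per-piece attacks for W:
  WR@(3,4): attacks (3,3) (3,2) (3,1) (3,0) (4,4) (2,4) (1,4) (0,4) [ray(0,-1) blocked at (3,0)]
W attacks (4,2): no

Answer: no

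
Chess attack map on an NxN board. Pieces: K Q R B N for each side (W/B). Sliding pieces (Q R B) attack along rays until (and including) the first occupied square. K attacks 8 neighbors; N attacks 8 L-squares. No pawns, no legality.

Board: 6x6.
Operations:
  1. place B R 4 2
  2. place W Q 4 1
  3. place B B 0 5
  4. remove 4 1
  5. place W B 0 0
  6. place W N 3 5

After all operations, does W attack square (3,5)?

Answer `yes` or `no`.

Op 1: place BR@(4,2)
Op 2: place WQ@(4,1)
Op 3: place BB@(0,5)
Op 4: remove (4,1)
Op 5: place WB@(0,0)
Op 6: place WN@(3,5)
Per-piece attacks for W:
  WB@(0,0): attacks (1,1) (2,2) (3,3) (4,4) (5,5)
  WN@(3,5): attacks (4,3) (5,4) (2,3) (1,4)
W attacks (3,5): no

Answer: no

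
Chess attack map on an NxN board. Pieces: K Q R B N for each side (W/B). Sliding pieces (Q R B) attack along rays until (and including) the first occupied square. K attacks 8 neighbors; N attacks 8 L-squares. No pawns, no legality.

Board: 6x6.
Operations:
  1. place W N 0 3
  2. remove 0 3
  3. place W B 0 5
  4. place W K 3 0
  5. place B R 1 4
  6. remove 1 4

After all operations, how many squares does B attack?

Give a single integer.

Op 1: place WN@(0,3)
Op 2: remove (0,3)
Op 3: place WB@(0,5)
Op 4: place WK@(3,0)
Op 5: place BR@(1,4)
Op 6: remove (1,4)
Per-piece attacks for B:
Union (0 distinct): (none)

Answer: 0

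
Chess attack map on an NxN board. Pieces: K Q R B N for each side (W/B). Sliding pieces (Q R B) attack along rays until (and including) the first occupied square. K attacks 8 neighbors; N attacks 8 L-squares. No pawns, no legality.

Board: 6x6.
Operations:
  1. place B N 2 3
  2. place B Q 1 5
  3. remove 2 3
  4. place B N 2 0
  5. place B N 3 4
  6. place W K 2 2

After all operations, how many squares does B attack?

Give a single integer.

Answer: 21

Derivation:
Op 1: place BN@(2,3)
Op 2: place BQ@(1,5)
Op 3: remove (2,3)
Op 4: place BN@(2,0)
Op 5: place BN@(3,4)
Op 6: place WK@(2,2)
Per-piece attacks for B:
  BQ@(1,5): attacks (1,4) (1,3) (1,2) (1,1) (1,0) (2,5) (3,5) (4,5) (5,5) (0,5) (2,4) (3,3) (4,2) (5,1) (0,4)
  BN@(2,0): attacks (3,2) (4,1) (1,2) (0,1)
  BN@(3,4): attacks (5,5) (1,5) (4,2) (5,3) (2,2) (1,3)
Union (21 distinct): (0,1) (0,4) (0,5) (1,0) (1,1) (1,2) (1,3) (1,4) (1,5) (2,2) (2,4) (2,5) (3,2) (3,3) (3,5) (4,1) (4,2) (4,5) (5,1) (5,3) (5,5)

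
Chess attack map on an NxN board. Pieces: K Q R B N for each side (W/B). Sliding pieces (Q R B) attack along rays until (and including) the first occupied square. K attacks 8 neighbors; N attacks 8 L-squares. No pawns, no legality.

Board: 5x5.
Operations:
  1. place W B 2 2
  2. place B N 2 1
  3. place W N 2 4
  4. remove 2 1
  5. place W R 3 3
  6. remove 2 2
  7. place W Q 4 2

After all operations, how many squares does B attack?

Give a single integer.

Answer: 0

Derivation:
Op 1: place WB@(2,2)
Op 2: place BN@(2,1)
Op 3: place WN@(2,4)
Op 4: remove (2,1)
Op 5: place WR@(3,3)
Op 6: remove (2,2)
Op 7: place WQ@(4,2)
Per-piece attacks for B:
Union (0 distinct): (none)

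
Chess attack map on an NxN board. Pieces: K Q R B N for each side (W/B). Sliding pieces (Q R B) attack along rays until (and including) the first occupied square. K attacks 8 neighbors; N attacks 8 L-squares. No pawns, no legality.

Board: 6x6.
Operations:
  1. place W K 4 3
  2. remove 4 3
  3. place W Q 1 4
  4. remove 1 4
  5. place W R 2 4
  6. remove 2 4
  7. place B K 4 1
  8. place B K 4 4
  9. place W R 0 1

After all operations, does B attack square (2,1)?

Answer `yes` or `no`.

Op 1: place WK@(4,3)
Op 2: remove (4,3)
Op 3: place WQ@(1,4)
Op 4: remove (1,4)
Op 5: place WR@(2,4)
Op 6: remove (2,4)
Op 7: place BK@(4,1)
Op 8: place BK@(4,4)
Op 9: place WR@(0,1)
Per-piece attacks for B:
  BK@(4,1): attacks (4,2) (4,0) (5,1) (3,1) (5,2) (5,0) (3,2) (3,0)
  BK@(4,4): attacks (4,5) (4,3) (5,4) (3,4) (5,5) (5,3) (3,5) (3,3)
B attacks (2,1): no

Answer: no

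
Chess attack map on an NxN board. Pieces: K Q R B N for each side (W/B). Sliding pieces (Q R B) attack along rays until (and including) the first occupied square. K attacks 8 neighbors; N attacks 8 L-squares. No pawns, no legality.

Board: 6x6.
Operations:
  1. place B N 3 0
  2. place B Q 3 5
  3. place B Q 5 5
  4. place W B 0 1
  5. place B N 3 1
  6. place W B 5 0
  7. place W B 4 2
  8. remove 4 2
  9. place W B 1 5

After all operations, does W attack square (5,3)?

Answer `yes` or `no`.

Answer: no

Derivation:
Op 1: place BN@(3,0)
Op 2: place BQ@(3,5)
Op 3: place BQ@(5,5)
Op 4: place WB@(0,1)
Op 5: place BN@(3,1)
Op 6: place WB@(5,0)
Op 7: place WB@(4,2)
Op 8: remove (4,2)
Op 9: place WB@(1,5)
Per-piece attacks for W:
  WB@(0,1): attacks (1,2) (2,3) (3,4) (4,5) (1,0)
  WB@(1,5): attacks (2,4) (3,3) (4,2) (5,1) (0,4)
  WB@(5,0): attacks (4,1) (3,2) (2,3) (1,4) (0,5)
W attacks (5,3): no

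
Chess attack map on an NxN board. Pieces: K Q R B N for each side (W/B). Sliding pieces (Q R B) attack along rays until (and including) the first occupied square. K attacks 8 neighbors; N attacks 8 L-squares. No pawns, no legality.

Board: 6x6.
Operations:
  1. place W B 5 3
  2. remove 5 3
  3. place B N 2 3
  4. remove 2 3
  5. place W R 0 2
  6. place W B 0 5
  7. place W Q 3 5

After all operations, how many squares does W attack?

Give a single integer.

Answer: 27

Derivation:
Op 1: place WB@(5,3)
Op 2: remove (5,3)
Op 3: place BN@(2,3)
Op 4: remove (2,3)
Op 5: place WR@(0,2)
Op 6: place WB@(0,5)
Op 7: place WQ@(3,5)
Per-piece attacks for W:
  WR@(0,2): attacks (0,3) (0,4) (0,5) (0,1) (0,0) (1,2) (2,2) (3,2) (4,2) (5,2) [ray(0,1) blocked at (0,5)]
  WB@(0,5): attacks (1,4) (2,3) (3,2) (4,1) (5,0)
  WQ@(3,5): attacks (3,4) (3,3) (3,2) (3,1) (3,0) (4,5) (5,5) (2,5) (1,5) (0,5) (4,4) (5,3) (2,4) (1,3) (0,2) [ray(-1,0) blocked at (0,5); ray(-1,-1) blocked at (0,2)]
Union (27 distinct): (0,0) (0,1) (0,2) (0,3) (0,4) (0,5) (1,2) (1,3) (1,4) (1,5) (2,2) (2,3) (2,4) (2,5) (3,0) (3,1) (3,2) (3,3) (3,4) (4,1) (4,2) (4,4) (4,5) (5,0) (5,2) (5,3) (5,5)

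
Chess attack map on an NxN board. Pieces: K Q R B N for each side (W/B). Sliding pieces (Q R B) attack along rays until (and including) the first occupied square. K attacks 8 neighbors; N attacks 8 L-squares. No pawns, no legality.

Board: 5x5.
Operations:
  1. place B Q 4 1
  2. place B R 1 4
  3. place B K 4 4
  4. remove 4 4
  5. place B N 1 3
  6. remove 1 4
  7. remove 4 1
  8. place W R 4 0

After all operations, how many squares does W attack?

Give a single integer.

Op 1: place BQ@(4,1)
Op 2: place BR@(1,4)
Op 3: place BK@(4,4)
Op 4: remove (4,4)
Op 5: place BN@(1,3)
Op 6: remove (1,4)
Op 7: remove (4,1)
Op 8: place WR@(4,0)
Per-piece attacks for W:
  WR@(4,0): attacks (4,1) (4,2) (4,3) (4,4) (3,0) (2,0) (1,0) (0,0)
Union (8 distinct): (0,0) (1,0) (2,0) (3,0) (4,1) (4,2) (4,3) (4,4)

Answer: 8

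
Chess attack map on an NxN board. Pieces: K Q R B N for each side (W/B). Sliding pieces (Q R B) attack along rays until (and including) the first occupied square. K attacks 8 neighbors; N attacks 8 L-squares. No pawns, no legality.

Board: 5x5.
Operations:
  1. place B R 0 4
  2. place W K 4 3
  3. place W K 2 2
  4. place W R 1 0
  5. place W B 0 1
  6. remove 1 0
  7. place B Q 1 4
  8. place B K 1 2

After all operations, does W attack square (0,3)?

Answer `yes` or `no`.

Answer: no

Derivation:
Op 1: place BR@(0,4)
Op 2: place WK@(4,3)
Op 3: place WK@(2,2)
Op 4: place WR@(1,0)
Op 5: place WB@(0,1)
Op 6: remove (1,0)
Op 7: place BQ@(1,4)
Op 8: place BK@(1,2)
Per-piece attacks for W:
  WB@(0,1): attacks (1,2) (1,0) [ray(1,1) blocked at (1,2)]
  WK@(2,2): attacks (2,3) (2,1) (3,2) (1,2) (3,3) (3,1) (1,3) (1,1)
  WK@(4,3): attacks (4,4) (4,2) (3,3) (3,4) (3,2)
W attacks (0,3): no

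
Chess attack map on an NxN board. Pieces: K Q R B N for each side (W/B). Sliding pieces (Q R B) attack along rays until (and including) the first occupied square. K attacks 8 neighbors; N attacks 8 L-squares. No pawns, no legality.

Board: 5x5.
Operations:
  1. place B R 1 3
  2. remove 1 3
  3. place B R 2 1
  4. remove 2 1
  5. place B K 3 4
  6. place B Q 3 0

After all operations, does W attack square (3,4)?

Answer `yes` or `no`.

Op 1: place BR@(1,3)
Op 2: remove (1,3)
Op 3: place BR@(2,1)
Op 4: remove (2,1)
Op 5: place BK@(3,4)
Op 6: place BQ@(3,0)
Per-piece attacks for W:
W attacks (3,4): no

Answer: no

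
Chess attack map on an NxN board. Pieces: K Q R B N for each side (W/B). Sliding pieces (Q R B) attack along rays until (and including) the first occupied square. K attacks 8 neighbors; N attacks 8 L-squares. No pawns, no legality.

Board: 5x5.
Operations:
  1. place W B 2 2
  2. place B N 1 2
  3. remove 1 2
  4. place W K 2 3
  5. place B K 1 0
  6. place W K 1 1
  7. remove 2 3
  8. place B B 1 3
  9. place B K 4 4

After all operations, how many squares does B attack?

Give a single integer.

Op 1: place WB@(2,2)
Op 2: place BN@(1,2)
Op 3: remove (1,2)
Op 4: place WK@(2,3)
Op 5: place BK@(1,0)
Op 6: place WK@(1,1)
Op 7: remove (2,3)
Op 8: place BB@(1,3)
Op 9: place BK@(4,4)
Per-piece attacks for B:
  BK@(1,0): attacks (1,1) (2,0) (0,0) (2,1) (0,1)
  BB@(1,3): attacks (2,4) (2,2) (0,4) (0,2) [ray(1,-1) blocked at (2,2)]
  BK@(4,4): attacks (4,3) (3,4) (3,3)
Union (12 distinct): (0,0) (0,1) (0,2) (0,4) (1,1) (2,0) (2,1) (2,2) (2,4) (3,3) (3,4) (4,3)

Answer: 12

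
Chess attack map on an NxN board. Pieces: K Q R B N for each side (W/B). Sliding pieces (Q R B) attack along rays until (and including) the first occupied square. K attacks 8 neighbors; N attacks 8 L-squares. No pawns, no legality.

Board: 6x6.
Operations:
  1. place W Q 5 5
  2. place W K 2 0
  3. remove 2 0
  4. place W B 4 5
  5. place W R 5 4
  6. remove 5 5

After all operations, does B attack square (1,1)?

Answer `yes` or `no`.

Answer: no

Derivation:
Op 1: place WQ@(5,5)
Op 2: place WK@(2,0)
Op 3: remove (2,0)
Op 4: place WB@(4,5)
Op 5: place WR@(5,4)
Op 6: remove (5,5)
Per-piece attacks for B:
B attacks (1,1): no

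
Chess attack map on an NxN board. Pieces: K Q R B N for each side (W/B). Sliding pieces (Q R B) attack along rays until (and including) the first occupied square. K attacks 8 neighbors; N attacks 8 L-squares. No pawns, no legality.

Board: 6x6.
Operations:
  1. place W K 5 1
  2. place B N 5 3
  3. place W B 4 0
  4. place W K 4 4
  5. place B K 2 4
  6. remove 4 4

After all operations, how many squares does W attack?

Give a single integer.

Answer: 10

Derivation:
Op 1: place WK@(5,1)
Op 2: place BN@(5,3)
Op 3: place WB@(4,0)
Op 4: place WK@(4,4)
Op 5: place BK@(2,4)
Op 6: remove (4,4)
Per-piece attacks for W:
  WB@(4,0): attacks (5,1) (3,1) (2,2) (1,3) (0,4) [ray(1,1) blocked at (5,1)]
  WK@(5,1): attacks (5,2) (5,0) (4,1) (4,2) (4,0)
Union (10 distinct): (0,4) (1,3) (2,2) (3,1) (4,0) (4,1) (4,2) (5,0) (5,1) (5,2)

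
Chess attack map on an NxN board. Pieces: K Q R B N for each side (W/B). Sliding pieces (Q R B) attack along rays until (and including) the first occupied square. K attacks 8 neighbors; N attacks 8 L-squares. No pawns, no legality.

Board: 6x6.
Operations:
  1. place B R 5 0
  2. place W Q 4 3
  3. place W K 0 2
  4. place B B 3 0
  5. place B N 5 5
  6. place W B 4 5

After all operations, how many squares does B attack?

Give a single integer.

Answer: 13

Derivation:
Op 1: place BR@(5,0)
Op 2: place WQ@(4,3)
Op 3: place WK@(0,2)
Op 4: place BB@(3,0)
Op 5: place BN@(5,5)
Op 6: place WB@(4,5)
Per-piece attacks for B:
  BB@(3,0): attacks (4,1) (5,2) (2,1) (1,2) (0,3)
  BR@(5,0): attacks (5,1) (5,2) (5,3) (5,4) (5,5) (4,0) (3,0) [ray(0,1) blocked at (5,5); ray(-1,0) blocked at (3,0)]
  BN@(5,5): attacks (4,3) (3,4)
Union (13 distinct): (0,3) (1,2) (2,1) (3,0) (3,4) (4,0) (4,1) (4,3) (5,1) (5,2) (5,3) (5,4) (5,5)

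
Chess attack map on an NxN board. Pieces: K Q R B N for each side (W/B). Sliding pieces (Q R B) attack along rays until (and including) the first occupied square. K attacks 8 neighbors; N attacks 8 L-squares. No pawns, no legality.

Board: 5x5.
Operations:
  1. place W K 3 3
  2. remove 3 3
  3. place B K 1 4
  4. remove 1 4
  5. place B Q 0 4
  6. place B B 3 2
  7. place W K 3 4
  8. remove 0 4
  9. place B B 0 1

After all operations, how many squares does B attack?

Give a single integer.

Op 1: place WK@(3,3)
Op 2: remove (3,3)
Op 3: place BK@(1,4)
Op 4: remove (1,4)
Op 5: place BQ@(0,4)
Op 6: place BB@(3,2)
Op 7: place WK@(3,4)
Op 8: remove (0,4)
Op 9: place BB@(0,1)
Per-piece attacks for B:
  BB@(0,1): attacks (1,2) (2,3) (3,4) (1,0) [ray(1,1) blocked at (3,4)]
  BB@(3,2): attacks (4,3) (4,1) (2,3) (1,4) (2,1) (1,0)
Union (8 distinct): (1,0) (1,2) (1,4) (2,1) (2,3) (3,4) (4,1) (4,3)

Answer: 8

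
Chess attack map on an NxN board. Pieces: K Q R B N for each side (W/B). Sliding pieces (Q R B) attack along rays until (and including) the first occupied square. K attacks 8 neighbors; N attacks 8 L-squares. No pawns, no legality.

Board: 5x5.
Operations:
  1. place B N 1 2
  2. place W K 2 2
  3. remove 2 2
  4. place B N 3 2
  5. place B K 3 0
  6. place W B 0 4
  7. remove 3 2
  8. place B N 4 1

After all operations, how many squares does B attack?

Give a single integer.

Op 1: place BN@(1,2)
Op 2: place WK@(2,2)
Op 3: remove (2,2)
Op 4: place BN@(3,2)
Op 5: place BK@(3,0)
Op 6: place WB@(0,4)
Op 7: remove (3,2)
Op 8: place BN@(4,1)
Per-piece attacks for B:
  BN@(1,2): attacks (2,4) (3,3) (0,4) (2,0) (3,1) (0,0)
  BK@(3,0): attacks (3,1) (4,0) (2,0) (4,1) (2,1)
  BN@(4,1): attacks (3,3) (2,2) (2,0)
Union (10 distinct): (0,0) (0,4) (2,0) (2,1) (2,2) (2,4) (3,1) (3,3) (4,0) (4,1)

Answer: 10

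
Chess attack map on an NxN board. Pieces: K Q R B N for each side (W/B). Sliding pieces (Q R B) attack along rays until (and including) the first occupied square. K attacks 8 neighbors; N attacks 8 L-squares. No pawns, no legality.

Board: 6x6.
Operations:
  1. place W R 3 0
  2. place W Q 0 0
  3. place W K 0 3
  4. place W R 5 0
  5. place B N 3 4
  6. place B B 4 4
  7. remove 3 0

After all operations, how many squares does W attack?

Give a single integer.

Op 1: place WR@(3,0)
Op 2: place WQ@(0,0)
Op 3: place WK@(0,3)
Op 4: place WR@(5,0)
Op 5: place BN@(3,4)
Op 6: place BB@(4,4)
Op 7: remove (3,0)
Per-piece attacks for W:
  WQ@(0,0): attacks (0,1) (0,2) (0,3) (1,0) (2,0) (3,0) (4,0) (5,0) (1,1) (2,2) (3,3) (4,4) [ray(0,1) blocked at (0,3); ray(1,0) blocked at (5,0); ray(1,1) blocked at (4,4)]
  WK@(0,3): attacks (0,4) (0,2) (1,3) (1,4) (1,2)
  WR@(5,0): attacks (5,1) (5,2) (5,3) (5,4) (5,5) (4,0) (3,0) (2,0) (1,0) (0,0) [ray(-1,0) blocked at (0,0)]
Union (22 distinct): (0,0) (0,1) (0,2) (0,3) (0,4) (1,0) (1,1) (1,2) (1,3) (1,4) (2,0) (2,2) (3,0) (3,3) (4,0) (4,4) (5,0) (5,1) (5,2) (5,3) (5,4) (5,5)

Answer: 22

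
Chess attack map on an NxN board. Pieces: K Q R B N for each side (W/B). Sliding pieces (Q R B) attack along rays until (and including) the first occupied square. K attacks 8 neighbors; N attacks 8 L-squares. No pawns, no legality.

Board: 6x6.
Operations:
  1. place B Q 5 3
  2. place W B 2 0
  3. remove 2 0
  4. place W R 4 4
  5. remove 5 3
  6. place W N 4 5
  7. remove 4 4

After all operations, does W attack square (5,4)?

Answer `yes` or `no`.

Answer: no

Derivation:
Op 1: place BQ@(5,3)
Op 2: place WB@(2,0)
Op 3: remove (2,0)
Op 4: place WR@(4,4)
Op 5: remove (5,3)
Op 6: place WN@(4,5)
Op 7: remove (4,4)
Per-piece attacks for W:
  WN@(4,5): attacks (5,3) (3,3) (2,4)
W attacks (5,4): no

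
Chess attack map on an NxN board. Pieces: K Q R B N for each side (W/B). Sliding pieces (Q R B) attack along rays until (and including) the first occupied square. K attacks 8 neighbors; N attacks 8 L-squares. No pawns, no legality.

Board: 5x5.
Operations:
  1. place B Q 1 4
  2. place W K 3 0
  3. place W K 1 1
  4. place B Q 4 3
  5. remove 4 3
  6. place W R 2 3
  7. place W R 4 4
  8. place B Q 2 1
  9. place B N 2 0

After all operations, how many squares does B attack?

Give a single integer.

Op 1: place BQ@(1,4)
Op 2: place WK@(3,0)
Op 3: place WK@(1,1)
Op 4: place BQ@(4,3)
Op 5: remove (4,3)
Op 6: place WR@(2,3)
Op 7: place WR@(4,4)
Op 8: place BQ@(2,1)
Op 9: place BN@(2,0)
Per-piece attacks for B:
  BQ@(1,4): attacks (1,3) (1,2) (1,1) (2,4) (3,4) (4,4) (0,4) (2,3) (0,3) [ray(0,-1) blocked at (1,1); ray(1,0) blocked at (4,4); ray(1,-1) blocked at (2,3)]
  BN@(2,0): attacks (3,2) (4,1) (1,2) (0,1)
  BQ@(2,1): attacks (2,2) (2,3) (2,0) (3,1) (4,1) (1,1) (3,2) (4,3) (3,0) (1,2) (0,3) (1,0) [ray(0,1) blocked at (2,3); ray(0,-1) blocked at (2,0); ray(-1,0) blocked at (1,1); ray(1,-1) blocked at (3,0)]
Union (18 distinct): (0,1) (0,3) (0,4) (1,0) (1,1) (1,2) (1,3) (2,0) (2,2) (2,3) (2,4) (3,0) (3,1) (3,2) (3,4) (4,1) (4,3) (4,4)

Answer: 18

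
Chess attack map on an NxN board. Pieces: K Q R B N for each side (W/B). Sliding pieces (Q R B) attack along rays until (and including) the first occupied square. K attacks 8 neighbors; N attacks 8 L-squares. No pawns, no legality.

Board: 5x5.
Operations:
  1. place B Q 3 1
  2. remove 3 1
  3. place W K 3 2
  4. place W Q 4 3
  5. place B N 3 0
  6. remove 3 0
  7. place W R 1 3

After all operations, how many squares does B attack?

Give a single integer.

Answer: 0

Derivation:
Op 1: place BQ@(3,1)
Op 2: remove (3,1)
Op 3: place WK@(3,2)
Op 4: place WQ@(4,3)
Op 5: place BN@(3,0)
Op 6: remove (3,0)
Op 7: place WR@(1,3)
Per-piece attacks for B:
Union (0 distinct): (none)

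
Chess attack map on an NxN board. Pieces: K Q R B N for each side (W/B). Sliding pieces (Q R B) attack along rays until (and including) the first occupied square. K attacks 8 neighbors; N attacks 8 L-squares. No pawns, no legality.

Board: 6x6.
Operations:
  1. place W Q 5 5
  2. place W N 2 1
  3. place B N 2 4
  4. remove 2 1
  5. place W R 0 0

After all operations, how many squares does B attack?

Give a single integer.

Answer: 6

Derivation:
Op 1: place WQ@(5,5)
Op 2: place WN@(2,1)
Op 3: place BN@(2,4)
Op 4: remove (2,1)
Op 5: place WR@(0,0)
Per-piece attacks for B:
  BN@(2,4): attacks (4,5) (0,5) (3,2) (4,3) (1,2) (0,3)
Union (6 distinct): (0,3) (0,5) (1,2) (3,2) (4,3) (4,5)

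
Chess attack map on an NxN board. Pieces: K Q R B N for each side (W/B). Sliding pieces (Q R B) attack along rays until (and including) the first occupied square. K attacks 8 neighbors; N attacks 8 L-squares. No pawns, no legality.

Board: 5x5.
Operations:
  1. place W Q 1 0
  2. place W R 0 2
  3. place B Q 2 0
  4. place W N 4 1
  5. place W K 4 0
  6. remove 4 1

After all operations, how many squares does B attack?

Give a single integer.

Answer: 11

Derivation:
Op 1: place WQ@(1,0)
Op 2: place WR@(0,2)
Op 3: place BQ@(2,0)
Op 4: place WN@(4,1)
Op 5: place WK@(4,0)
Op 6: remove (4,1)
Per-piece attacks for B:
  BQ@(2,0): attacks (2,1) (2,2) (2,3) (2,4) (3,0) (4,0) (1,0) (3,1) (4,2) (1,1) (0,2) [ray(1,0) blocked at (4,0); ray(-1,0) blocked at (1,0); ray(-1,1) blocked at (0,2)]
Union (11 distinct): (0,2) (1,0) (1,1) (2,1) (2,2) (2,3) (2,4) (3,0) (3,1) (4,0) (4,2)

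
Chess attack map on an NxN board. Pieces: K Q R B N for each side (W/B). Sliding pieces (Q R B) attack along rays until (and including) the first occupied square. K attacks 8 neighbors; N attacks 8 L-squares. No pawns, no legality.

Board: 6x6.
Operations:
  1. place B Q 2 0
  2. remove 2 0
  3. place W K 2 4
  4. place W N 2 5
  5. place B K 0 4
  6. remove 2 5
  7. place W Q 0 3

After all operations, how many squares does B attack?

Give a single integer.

Op 1: place BQ@(2,0)
Op 2: remove (2,0)
Op 3: place WK@(2,4)
Op 4: place WN@(2,5)
Op 5: place BK@(0,4)
Op 6: remove (2,5)
Op 7: place WQ@(0,3)
Per-piece attacks for B:
  BK@(0,4): attacks (0,5) (0,3) (1,4) (1,5) (1,3)
Union (5 distinct): (0,3) (0,5) (1,3) (1,4) (1,5)

Answer: 5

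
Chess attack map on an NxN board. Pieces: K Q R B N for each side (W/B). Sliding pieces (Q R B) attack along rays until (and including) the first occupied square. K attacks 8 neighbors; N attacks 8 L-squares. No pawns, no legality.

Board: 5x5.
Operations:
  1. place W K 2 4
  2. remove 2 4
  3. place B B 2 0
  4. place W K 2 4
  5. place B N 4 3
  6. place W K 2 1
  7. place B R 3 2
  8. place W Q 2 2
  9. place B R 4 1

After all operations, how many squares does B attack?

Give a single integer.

Op 1: place WK@(2,4)
Op 2: remove (2,4)
Op 3: place BB@(2,0)
Op 4: place WK@(2,4)
Op 5: place BN@(4,3)
Op 6: place WK@(2,1)
Op 7: place BR@(3,2)
Op 8: place WQ@(2,2)
Op 9: place BR@(4,1)
Per-piece attacks for B:
  BB@(2,0): attacks (3,1) (4,2) (1,1) (0,2)
  BR@(3,2): attacks (3,3) (3,4) (3,1) (3,0) (4,2) (2,2) [ray(-1,0) blocked at (2,2)]
  BR@(4,1): attacks (4,2) (4,3) (4,0) (3,1) (2,1) [ray(0,1) blocked at (4,3); ray(-1,0) blocked at (2,1)]
  BN@(4,3): attacks (2,4) (3,1) (2,2)
Union (12 distinct): (0,2) (1,1) (2,1) (2,2) (2,4) (3,0) (3,1) (3,3) (3,4) (4,0) (4,2) (4,3)

Answer: 12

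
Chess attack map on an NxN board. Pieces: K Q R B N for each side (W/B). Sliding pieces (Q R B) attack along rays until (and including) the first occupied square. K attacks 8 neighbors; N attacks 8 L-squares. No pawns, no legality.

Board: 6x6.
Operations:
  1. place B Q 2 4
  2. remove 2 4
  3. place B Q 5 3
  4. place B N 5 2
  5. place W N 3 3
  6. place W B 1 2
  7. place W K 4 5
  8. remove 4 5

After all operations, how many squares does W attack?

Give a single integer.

Answer: 13

Derivation:
Op 1: place BQ@(2,4)
Op 2: remove (2,4)
Op 3: place BQ@(5,3)
Op 4: place BN@(5,2)
Op 5: place WN@(3,3)
Op 6: place WB@(1,2)
Op 7: place WK@(4,5)
Op 8: remove (4,5)
Per-piece attacks for W:
  WB@(1,2): attacks (2,3) (3,4) (4,5) (2,1) (3,0) (0,3) (0,1)
  WN@(3,3): attacks (4,5) (5,4) (2,5) (1,4) (4,1) (5,2) (2,1) (1,2)
Union (13 distinct): (0,1) (0,3) (1,2) (1,4) (2,1) (2,3) (2,5) (3,0) (3,4) (4,1) (4,5) (5,2) (5,4)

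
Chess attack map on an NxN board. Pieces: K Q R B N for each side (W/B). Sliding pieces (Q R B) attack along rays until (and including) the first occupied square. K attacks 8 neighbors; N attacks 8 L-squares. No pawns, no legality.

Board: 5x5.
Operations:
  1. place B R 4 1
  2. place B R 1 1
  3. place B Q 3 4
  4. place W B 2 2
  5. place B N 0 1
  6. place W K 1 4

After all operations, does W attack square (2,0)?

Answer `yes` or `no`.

Op 1: place BR@(4,1)
Op 2: place BR@(1,1)
Op 3: place BQ@(3,4)
Op 4: place WB@(2,2)
Op 5: place BN@(0,1)
Op 6: place WK@(1,4)
Per-piece attacks for W:
  WK@(1,4): attacks (1,3) (2,4) (0,4) (2,3) (0,3)
  WB@(2,2): attacks (3,3) (4,4) (3,1) (4,0) (1,3) (0,4) (1,1) [ray(-1,-1) blocked at (1,1)]
W attacks (2,0): no

Answer: no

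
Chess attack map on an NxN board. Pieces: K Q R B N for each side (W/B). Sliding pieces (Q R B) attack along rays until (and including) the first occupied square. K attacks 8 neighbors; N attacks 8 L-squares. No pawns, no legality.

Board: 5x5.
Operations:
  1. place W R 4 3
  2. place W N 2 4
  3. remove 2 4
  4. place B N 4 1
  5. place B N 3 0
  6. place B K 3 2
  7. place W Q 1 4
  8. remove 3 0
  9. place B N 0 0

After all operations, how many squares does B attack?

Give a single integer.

Op 1: place WR@(4,3)
Op 2: place WN@(2,4)
Op 3: remove (2,4)
Op 4: place BN@(4,1)
Op 5: place BN@(3,0)
Op 6: place BK@(3,2)
Op 7: place WQ@(1,4)
Op 8: remove (3,0)
Op 9: place BN@(0,0)
Per-piece attacks for B:
  BN@(0,0): attacks (1,2) (2,1)
  BK@(3,2): attacks (3,3) (3,1) (4,2) (2,2) (4,3) (4,1) (2,3) (2,1)
  BN@(4,1): attacks (3,3) (2,2) (2,0)
Union (10 distinct): (1,2) (2,0) (2,1) (2,2) (2,3) (3,1) (3,3) (4,1) (4,2) (4,3)

Answer: 10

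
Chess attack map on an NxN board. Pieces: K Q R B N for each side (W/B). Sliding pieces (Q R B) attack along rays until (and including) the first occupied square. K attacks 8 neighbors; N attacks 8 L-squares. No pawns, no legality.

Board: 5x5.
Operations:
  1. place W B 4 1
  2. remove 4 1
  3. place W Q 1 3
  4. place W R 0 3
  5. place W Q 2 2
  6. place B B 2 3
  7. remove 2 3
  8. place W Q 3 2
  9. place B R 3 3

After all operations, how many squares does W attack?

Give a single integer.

Answer: 23

Derivation:
Op 1: place WB@(4,1)
Op 2: remove (4,1)
Op 3: place WQ@(1,3)
Op 4: place WR@(0,3)
Op 5: place WQ@(2,2)
Op 6: place BB@(2,3)
Op 7: remove (2,3)
Op 8: place WQ@(3,2)
Op 9: place BR@(3,3)
Per-piece attacks for W:
  WR@(0,3): attacks (0,4) (0,2) (0,1) (0,0) (1,3) [ray(1,0) blocked at (1,3)]
  WQ@(1,3): attacks (1,4) (1,2) (1,1) (1,0) (2,3) (3,3) (0,3) (2,4) (2,2) (0,4) (0,2) [ray(1,0) blocked at (3,3); ray(-1,0) blocked at (0,3); ray(1,-1) blocked at (2,2)]
  WQ@(2,2): attacks (2,3) (2,4) (2,1) (2,0) (3,2) (1,2) (0,2) (3,3) (3,1) (4,0) (1,3) (1,1) (0,0) [ray(1,0) blocked at (3,2); ray(1,1) blocked at (3,3); ray(-1,1) blocked at (1,3)]
  WQ@(3,2): attacks (3,3) (3,1) (3,0) (4,2) (2,2) (4,3) (4,1) (2,3) (1,4) (2,1) (1,0) [ray(0,1) blocked at (3,3); ray(-1,0) blocked at (2,2)]
Union (23 distinct): (0,0) (0,1) (0,2) (0,3) (0,4) (1,0) (1,1) (1,2) (1,3) (1,4) (2,0) (2,1) (2,2) (2,3) (2,4) (3,0) (3,1) (3,2) (3,3) (4,0) (4,1) (4,2) (4,3)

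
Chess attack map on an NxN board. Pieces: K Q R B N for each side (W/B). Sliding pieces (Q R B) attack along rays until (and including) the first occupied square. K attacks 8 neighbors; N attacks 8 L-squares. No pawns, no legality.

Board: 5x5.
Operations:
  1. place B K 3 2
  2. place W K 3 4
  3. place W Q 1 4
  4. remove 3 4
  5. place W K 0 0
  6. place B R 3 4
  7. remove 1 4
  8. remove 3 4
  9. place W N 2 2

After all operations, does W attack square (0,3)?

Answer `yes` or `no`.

Answer: yes

Derivation:
Op 1: place BK@(3,2)
Op 2: place WK@(3,4)
Op 3: place WQ@(1,4)
Op 4: remove (3,4)
Op 5: place WK@(0,0)
Op 6: place BR@(3,4)
Op 7: remove (1,4)
Op 8: remove (3,4)
Op 9: place WN@(2,2)
Per-piece attacks for W:
  WK@(0,0): attacks (0,1) (1,0) (1,1)
  WN@(2,2): attacks (3,4) (4,3) (1,4) (0,3) (3,0) (4,1) (1,0) (0,1)
W attacks (0,3): yes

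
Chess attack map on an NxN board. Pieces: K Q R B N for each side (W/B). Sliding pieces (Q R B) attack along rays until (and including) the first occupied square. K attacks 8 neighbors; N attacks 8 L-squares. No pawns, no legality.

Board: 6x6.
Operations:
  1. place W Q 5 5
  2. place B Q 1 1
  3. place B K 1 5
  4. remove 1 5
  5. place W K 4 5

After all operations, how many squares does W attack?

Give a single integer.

Answer: 13

Derivation:
Op 1: place WQ@(5,5)
Op 2: place BQ@(1,1)
Op 3: place BK@(1,5)
Op 4: remove (1,5)
Op 5: place WK@(4,5)
Per-piece attacks for W:
  WK@(4,5): attacks (4,4) (5,5) (3,5) (5,4) (3,4)
  WQ@(5,5): attacks (5,4) (5,3) (5,2) (5,1) (5,0) (4,5) (4,4) (3,3) (2,2) (1,1) [ray(-1,0) blocked at (4,5); ray(-1,-1) blocked at (1,1)]
Union (13 distinct): (1,1) (2,2) (3,3) (3,4) (3,5) (4,4) (4,5) (5,0) (5,1) (5,2) (5,3) (5,4) (5,5)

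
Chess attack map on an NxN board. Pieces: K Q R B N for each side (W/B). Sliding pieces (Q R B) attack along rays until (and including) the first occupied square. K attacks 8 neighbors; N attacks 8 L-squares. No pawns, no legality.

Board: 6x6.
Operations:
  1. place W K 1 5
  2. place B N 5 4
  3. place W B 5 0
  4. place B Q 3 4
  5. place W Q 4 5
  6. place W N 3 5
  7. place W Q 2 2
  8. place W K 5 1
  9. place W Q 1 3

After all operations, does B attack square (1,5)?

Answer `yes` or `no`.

Answer: no

Derivation:
Op 1: place WK@(1,5)
Op 2: place BN@(5,4)
Op 3: place WB@(5,0)
Op 4: place BQ@(3,4)
Op 5: place WQ@(4,5)
Op 6: place WN@(3,5)
Op 7: place WQ@(2,2)
Op 8: place WK@(5,1)
Op 9: place WQ@(1,3)
Per-piece attacks for B:
  BQ@(3,4): attacks (3,5) (3,3) (3,2) (3,1) (3,0) (4,4) (5,4) (2,4) (1,4) (0,4) (4,5) (4,3) (5,2) (2,5) (2,3) (1,2) (0,1) [ray(0,1) blocked at (3,5); ray(1,0) blocked at (5,4); ray(1,1) blocked at (4,5)]
  BN@(5,4): attacks (3,5) (4,2) (3,3)
B attacks (1,5): no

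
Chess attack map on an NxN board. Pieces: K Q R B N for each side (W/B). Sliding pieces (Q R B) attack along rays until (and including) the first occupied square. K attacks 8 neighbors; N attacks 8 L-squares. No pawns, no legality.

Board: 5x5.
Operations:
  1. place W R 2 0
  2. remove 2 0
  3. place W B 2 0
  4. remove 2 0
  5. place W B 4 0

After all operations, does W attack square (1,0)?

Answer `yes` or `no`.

Op 1: place WR@(2,0)
Op 2: remove (2,0)
Op 3: place WB@(2,0)
Op 4: remove (2,0)
Op 5: place WB@(4,0)
Per-piece attacks for W:
  WB@(4,0): attacks (3,1) (2,2) (1,3) (0,4)
W attacks (1,0): no

Answer: no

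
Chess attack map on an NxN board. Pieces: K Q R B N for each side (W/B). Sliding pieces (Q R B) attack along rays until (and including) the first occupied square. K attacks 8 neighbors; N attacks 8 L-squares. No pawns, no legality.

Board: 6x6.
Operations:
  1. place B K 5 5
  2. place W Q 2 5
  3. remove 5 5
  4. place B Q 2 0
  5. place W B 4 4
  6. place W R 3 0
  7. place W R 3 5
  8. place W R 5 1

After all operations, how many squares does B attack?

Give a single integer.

Answer: 13

Derivation:
Op 1: place BK@(5,5)
Op 2: place WQ@(2,5)
Op 3: remove (5,5)
Op 4: place BQ@(2,0)
Op 5: place WB@(4,4)
Op 6: place WR@(3,0)
Op 7: place WR@(3,5)
Op 8: place WR@(5,1)
Per-piece attacks for B:
  BQ@(2,0): attacks (2,1) (2,2) (2,3) (2,4) (2,5) (3,0) (1,0) (0,0) (3,1) (4,2) (5,3) (1,1) (0,2) [ray(0,1) blocked at (2,5); ray(1,0) blocked at (3,0)]
Union (13 distinct): (0,0) (0,2) (1,0) (1,1) (2,1) (2,2) (2,3) (2,4) (2,5) (3,0) (3,1) (4,2) (5,3)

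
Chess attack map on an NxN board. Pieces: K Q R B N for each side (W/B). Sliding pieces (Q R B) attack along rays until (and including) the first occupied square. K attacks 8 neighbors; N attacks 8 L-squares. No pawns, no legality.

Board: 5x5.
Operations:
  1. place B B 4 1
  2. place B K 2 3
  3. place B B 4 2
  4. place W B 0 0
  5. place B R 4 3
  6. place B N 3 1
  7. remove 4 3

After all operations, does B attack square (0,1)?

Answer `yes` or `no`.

Answer: no

Derivation:
Op 1: place BB@(4,1)
Op 2: place BK@(2,3)
Op 3: place BB@(4,2)
Op 4: place WB@(0,0)
Op 5: place BR@(4,3)
Op 6: place BN@(3,1)
Op 7: remove (4,3)
Per-piece attacks for B:
  BK@(2,3): attacks (2,4) (2,2) (3,3) (1,3) (3,4) (3,2) (1,4) (1,2)
  BN@(3,1): attacks (4,3) (2,3) (1,2) (1,0)
  BB@(4,1): attacks (3,2) (2,3) (3,0) [ray(-1,1) blocked at (2,3)]
  BB@(4,2): attacks (3,3) (2,4) (3,1) [ray(-1,-1) blocked at (3,1)]
B attacks (0,1): no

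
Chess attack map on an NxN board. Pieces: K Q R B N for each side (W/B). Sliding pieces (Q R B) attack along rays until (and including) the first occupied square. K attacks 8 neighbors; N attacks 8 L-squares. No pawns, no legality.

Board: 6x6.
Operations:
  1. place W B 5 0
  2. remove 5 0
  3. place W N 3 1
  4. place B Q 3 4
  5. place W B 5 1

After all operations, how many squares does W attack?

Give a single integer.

Answer: 11

Derivation:
Op 1: place WB@(5,0)
Op 2: remove (5,0)
Op 3: place WN@(3,1)
Op 4: place BQ@(3,4)
Op 5: place WB@(5,1)
Per-piece attacks for W:
  WN@(3,1): attacks (4,3) (5,2) (2,3) (1,2) (5,0) (1,0)
  WB@(5,1): attacks (4,2) (3,3) (2,4) (1,5) (4,0)
Union (11 distinct): (1,0) (1,2) (1,5) (2,3) (2,4) (3,3) (4,0) (4,2) (4,3) (5,0) (5,2)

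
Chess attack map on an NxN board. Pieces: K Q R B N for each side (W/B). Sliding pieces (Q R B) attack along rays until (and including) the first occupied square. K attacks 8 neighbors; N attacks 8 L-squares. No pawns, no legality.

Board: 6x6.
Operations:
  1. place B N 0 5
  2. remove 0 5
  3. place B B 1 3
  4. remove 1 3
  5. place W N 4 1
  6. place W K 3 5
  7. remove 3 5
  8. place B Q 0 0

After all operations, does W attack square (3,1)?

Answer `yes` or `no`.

Op 1: place BN@(0,5)
Op 2: remove (0,5)
Op 3: place BB@(1,3)
Op 4: remove (1,3)
Op 5: place WN@(4,1)
Op 6: place WK@(3,5)
Op 7: remove (3,5)
Op 8: place BQ@(0,0)
Per-piece attacks for W:
  WN@(4,1): attacks (5,3) (3,3) (2,2) (2,0)
W attacks (3,1): no

Answer: no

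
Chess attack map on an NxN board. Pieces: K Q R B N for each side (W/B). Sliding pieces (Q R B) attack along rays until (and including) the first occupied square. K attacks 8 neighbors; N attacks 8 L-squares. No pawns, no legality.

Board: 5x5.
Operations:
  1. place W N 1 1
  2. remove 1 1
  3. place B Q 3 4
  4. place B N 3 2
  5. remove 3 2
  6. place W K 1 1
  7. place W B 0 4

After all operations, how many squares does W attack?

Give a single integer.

Answer: 11

Derivation:
Op 1: place WN@(1,1)
Op 2: remove (1,1)
Op 3: place BQ@(3,4)
Op 4: place BN@(3,2)
Op 5: remove (3,2)
Op 6: place WK@(1,1)
Op 7: place WB@(0,4)
Per-piece attacks for W:
  WB@(0,4): attacks (1,3) (2,2) (3,1) (4,0)
  WK@(1,1): attacks (1,2) (1,0) (2,1) (0,1) (2,2) (2,0) (0,2) (0,0)
Union (11 distinct): (0,0) (0,1) (0,2) (1,0) (1,2) (1,3) (2,0) (2,1) (2,2) (3,1) (4,0)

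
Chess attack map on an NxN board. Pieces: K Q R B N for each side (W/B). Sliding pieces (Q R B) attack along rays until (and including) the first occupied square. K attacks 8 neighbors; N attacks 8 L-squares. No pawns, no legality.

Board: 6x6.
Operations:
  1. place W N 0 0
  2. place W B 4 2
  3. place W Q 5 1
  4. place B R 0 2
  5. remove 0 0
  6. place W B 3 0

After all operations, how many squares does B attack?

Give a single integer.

Op 1: place WN@(0,0)
Op 2: place WB@(4,2)
Op 3: place WQ@(5,1)
Op 4: place BR@(0,2)
Op 5: remove (0,0)
Op 6: place WB@(3,0)
Per-piece attacks for B:
  BR@(0,2): attacks (0,3) (0,4) (0,5) (0,1) (0,0) (1,2) (2,2) (3,2) (4,2) [ray(1,0) blocked at (4,2)]
Union (9 distinct): (0,0) (0,1) (0,3) (0,4) (0,5) (1,2) (2,2) (3,2) (4,2)

Answer: 9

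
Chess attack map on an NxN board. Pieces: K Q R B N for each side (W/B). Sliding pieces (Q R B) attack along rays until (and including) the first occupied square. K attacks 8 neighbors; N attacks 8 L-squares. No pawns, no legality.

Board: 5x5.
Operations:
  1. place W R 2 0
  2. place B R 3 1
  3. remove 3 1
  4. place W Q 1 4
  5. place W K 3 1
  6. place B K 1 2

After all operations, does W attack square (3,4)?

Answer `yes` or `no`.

Answer: yes

Derivation:
Op 1: place WR@(2,0)
Op 2: place BR@(3,1)
Op 3: remove (3,1)
Op 4: place WQ@(1,4)
Op 5: place WK@(3,1)
Op 6: place BK@(1,2)
Per-piece attacks for W:
  WQ@(1,4): attacks (1,3) (1,2) (2,4) (3,4) (4,4) (0,4) (2,3) (3,2) (4,1) (0,3) [ray(0,-1) blocked at (1,2)]
  WR@(2,0): attacks (2,1) (2,2) (2,3) (2,4) (3,0) (4,0) (1,0) (0,0)
  WK@(3,1): attacks (3,2) (3,0) (4,1) (2,1) (4,2) (4,0) (2,2) (2,0)
W attacks (3,4): yes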